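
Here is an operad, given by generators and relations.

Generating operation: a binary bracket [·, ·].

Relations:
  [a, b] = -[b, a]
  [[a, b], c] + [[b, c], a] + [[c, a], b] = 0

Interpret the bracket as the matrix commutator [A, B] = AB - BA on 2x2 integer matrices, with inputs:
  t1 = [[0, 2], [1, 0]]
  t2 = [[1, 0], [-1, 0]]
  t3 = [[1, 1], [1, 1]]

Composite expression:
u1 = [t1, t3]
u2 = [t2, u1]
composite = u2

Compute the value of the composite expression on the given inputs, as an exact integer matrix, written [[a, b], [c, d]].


[t1, t3] = [[1, 0], [0, -1]]
[t2, [t1, t3]] = [[0, 0], [-2, 0]]

[[0, 0], [-2, 0]]


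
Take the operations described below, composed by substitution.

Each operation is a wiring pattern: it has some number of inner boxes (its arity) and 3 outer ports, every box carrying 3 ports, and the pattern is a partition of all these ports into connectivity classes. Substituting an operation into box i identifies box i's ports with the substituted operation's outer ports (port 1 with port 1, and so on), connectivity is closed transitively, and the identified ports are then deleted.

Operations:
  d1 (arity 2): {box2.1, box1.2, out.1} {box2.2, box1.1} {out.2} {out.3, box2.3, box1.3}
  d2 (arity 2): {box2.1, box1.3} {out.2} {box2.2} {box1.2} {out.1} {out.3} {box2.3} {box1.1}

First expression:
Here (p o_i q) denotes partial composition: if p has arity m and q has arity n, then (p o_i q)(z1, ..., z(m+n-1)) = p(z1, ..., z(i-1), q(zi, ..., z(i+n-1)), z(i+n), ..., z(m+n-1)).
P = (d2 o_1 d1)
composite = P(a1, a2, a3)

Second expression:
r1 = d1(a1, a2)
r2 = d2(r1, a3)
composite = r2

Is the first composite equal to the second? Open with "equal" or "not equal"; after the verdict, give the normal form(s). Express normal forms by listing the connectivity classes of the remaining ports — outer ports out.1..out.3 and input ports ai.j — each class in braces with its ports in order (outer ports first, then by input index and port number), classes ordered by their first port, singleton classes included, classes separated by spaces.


The first expression reduces to {out.1} {out.2} {out.3} {a1.1, a2.2} {a1.2, a2.1} {a1.3, a2.3, a3.1} {a3.2} {a3.3}
The second expression reduces to {out.1} {out.2} {out.3} {a1.1, a2.2} {a1.2, a2.1} {a1.3, a2.3, a3.1} {a3.2} {a3.3}
One common form — equal.

equal — both sides give {out.1} {out.2} {out.3} {a1.1, a2.2} {a1.2, a2.1} {a1.3, a2.3, a3.1} {a3.2} {a3.3}


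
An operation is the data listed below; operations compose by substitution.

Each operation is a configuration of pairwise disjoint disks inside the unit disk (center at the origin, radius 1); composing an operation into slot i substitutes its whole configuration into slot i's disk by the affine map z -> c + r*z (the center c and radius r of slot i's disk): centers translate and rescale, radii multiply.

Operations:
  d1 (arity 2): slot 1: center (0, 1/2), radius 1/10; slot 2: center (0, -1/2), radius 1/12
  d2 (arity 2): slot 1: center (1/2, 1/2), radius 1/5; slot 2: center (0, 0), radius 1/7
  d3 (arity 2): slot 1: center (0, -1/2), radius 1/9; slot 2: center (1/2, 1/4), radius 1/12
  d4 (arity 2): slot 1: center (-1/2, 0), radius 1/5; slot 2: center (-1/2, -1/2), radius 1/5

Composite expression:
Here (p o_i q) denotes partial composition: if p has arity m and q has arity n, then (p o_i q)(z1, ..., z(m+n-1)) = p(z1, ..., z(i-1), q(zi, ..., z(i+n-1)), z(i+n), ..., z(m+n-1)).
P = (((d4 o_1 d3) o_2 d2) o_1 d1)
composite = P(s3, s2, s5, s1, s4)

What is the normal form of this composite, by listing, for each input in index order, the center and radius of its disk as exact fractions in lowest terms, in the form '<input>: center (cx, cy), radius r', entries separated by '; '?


Follow each s-input down from d4: c' goes to c + r*c', radius to r*r'.
for s3, the 3-step affine chain lands on center (-1/2, -4/45), radius 1/450
for s2, the 3-step affine chain lands on center (-1/2, -1/9), radius 1/540
for s5, the 3-step affine chain lands on center (-47/120, 7/120), radius 1/300
for s1, the 3-step affine chain lands on center (-2/5, 1/20), radius 1/420
for s4, the 1-step affine chain lands on center (-1/2, -1/2), radius 1/5

s1: center (-2/5, 1/20), radius 1/420; s2: center (-1/2, -1/9), radius 1/540; s3: center (-1/2, -4/45), radius 1/450; s4: center (-1/2, -1/2), radius 1/5; s5: center (-47/120, 7/120), radius 1/300


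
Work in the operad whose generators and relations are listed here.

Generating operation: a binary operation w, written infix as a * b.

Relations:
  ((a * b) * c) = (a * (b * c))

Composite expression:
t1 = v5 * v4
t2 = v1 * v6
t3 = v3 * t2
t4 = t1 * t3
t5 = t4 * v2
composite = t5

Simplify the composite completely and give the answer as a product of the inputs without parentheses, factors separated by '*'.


v5 * v4 * v3 * v1 * v6 * v2

Key point: w is associative — brackets drop, the v-order remains.
(v5 * v4) spells out as v5 * v4
(v1 * v6) spells out as v1 * v6
(v3 * (v1 * v6)) spells out as v3 * v1 * v6
((v5 * v4) * (v3 * (v1 * v6))) spells out as v5 * v4 * v3 * v1 * v6
(((v5 * v4) * (v3 * (v1 * v6))) * v2) spells out as v5 * v4 * v3 * v1 * v6 * v2


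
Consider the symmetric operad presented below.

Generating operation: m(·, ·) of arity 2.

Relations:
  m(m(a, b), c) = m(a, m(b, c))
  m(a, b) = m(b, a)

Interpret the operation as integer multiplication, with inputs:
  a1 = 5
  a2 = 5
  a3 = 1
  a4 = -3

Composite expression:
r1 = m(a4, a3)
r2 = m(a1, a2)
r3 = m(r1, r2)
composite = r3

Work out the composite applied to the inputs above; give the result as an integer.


-75

m(a4, a3) = -3
m(a1, a2) = 25
m(m(a4, a3), m(a1, a2)) = -75


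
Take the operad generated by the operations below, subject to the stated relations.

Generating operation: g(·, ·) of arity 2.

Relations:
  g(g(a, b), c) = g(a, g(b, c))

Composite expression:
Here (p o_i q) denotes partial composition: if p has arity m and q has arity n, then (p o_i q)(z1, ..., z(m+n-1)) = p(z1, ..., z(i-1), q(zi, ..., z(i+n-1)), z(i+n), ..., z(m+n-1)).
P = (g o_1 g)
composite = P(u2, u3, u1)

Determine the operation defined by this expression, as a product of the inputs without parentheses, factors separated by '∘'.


Under associativity of g, the answer is the u's in reading order.
g(u2, u3) linearizes to u2 ∘ u3
g(g(u2, u3), u1) linearizes to u2 ∘ u3 ∘ u1

u2 ∘ u3 ∘ u1


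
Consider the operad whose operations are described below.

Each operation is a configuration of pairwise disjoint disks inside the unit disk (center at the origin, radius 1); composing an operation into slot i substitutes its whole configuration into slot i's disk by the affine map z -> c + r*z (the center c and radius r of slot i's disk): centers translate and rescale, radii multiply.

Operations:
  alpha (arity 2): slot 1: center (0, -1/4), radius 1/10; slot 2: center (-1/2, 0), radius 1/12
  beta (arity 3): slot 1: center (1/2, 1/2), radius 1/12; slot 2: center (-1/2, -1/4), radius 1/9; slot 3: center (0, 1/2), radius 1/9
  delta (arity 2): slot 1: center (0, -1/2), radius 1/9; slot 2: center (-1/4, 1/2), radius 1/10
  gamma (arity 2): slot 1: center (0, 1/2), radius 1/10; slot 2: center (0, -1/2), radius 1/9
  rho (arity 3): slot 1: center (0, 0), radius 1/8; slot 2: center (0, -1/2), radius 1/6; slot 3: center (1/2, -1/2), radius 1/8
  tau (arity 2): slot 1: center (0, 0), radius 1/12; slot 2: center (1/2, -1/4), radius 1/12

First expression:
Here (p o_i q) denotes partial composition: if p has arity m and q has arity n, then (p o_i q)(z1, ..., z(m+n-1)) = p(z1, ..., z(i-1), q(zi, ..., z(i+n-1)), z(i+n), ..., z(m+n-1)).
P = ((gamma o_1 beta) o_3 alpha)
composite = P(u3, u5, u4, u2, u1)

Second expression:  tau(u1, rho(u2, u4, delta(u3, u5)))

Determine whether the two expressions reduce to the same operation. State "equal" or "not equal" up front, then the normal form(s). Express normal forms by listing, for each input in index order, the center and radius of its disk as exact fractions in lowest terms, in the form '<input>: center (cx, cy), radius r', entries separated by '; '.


not equal — first u1: center (0, -1/2), radius 1/9; u2: center (-1/180, 11/20), radius 1/1080; u3: center (1/20, 11/20), radius 1/120; u4: center (0, 197/360), radius 1/900; u5: center (-1/20, 19/40), radius 1/90, second u1: center (0, 0), radius 1/12; u2: center (1/2, -1/4), radius 1/96; u3: center (13/24, -19/64), radius 1/864; u4: center (1/2, -7/24), radius 1/72; u5: center (69/128, -55/192), radius 1/960

Reducing the first expression gives u1: center (0, -1/2), radius 1/9; u2: center (-1/180, 11/20), radius 1/1080; u3: center (1/20, 11/20), radius 1/120; u4: center (0, 197/360), radius 1/900; u5: center (-1/20, 19/40), radius 1/90
Reducing the second expression gives u1: center (0, 0), radius 1/12; u2: center (1/2, -1/4), radius 1/96; u3: center (13/24, -19/64), radius 1/864; u4: center (1/2, -7/24), radius 1/72; u5: center (69/128, -55/192), radius 1/960
No match — not equal.


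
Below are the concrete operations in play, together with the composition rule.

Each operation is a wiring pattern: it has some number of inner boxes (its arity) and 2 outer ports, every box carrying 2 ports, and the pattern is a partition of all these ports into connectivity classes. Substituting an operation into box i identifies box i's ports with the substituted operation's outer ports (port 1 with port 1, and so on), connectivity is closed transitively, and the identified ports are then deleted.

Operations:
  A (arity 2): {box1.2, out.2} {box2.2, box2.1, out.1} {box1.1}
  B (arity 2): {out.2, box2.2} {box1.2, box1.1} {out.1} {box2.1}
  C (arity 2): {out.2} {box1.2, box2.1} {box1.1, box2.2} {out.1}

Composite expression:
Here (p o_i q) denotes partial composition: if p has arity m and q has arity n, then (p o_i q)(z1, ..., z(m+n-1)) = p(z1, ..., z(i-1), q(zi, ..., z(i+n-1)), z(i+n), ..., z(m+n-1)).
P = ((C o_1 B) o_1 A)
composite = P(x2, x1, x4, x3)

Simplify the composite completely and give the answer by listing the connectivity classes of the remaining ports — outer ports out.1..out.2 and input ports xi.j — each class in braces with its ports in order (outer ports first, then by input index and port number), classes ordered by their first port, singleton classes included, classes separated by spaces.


{out.1} {out.2} {x1.1, x1.2, x2.2} {x2.1} {x3.1, x4.2} {x3.2} {x4.1}

Two ports join when wires chain via C-identified ports.
composing A on (x2, x1), with out.j its own outer ports: {out.1, x1.1, x1.2} {out.2, x2.2} {x2.1}
composing B on (x2, x1, x4), with out.j its own outer ports: {out.1} {out.2, x4.2} {x1.1, x1.2, x2.2} {x2.1} {x4.1}
composing C on (x2, x1, x4, x3), with out.j its own outer ports: {out.1} {out.2} {x1.1, x1.2, x2.2} {x2.1} {x3.1, x4.2} {x3.2} {x4.1}


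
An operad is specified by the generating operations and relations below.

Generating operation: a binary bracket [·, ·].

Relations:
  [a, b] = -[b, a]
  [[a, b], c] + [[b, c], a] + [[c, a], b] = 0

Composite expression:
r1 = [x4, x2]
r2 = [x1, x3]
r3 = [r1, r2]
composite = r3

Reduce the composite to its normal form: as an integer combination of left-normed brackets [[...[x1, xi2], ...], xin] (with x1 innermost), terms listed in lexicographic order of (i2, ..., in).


[[[x1, x3], x2], x4] - [[[x1, x3], x4], x2]

Skip Jacobi rewriting: expand, keep x1-initial words, read off terms.
Composite bracket: [[x4, x2], [x1, x3]]
Each bracket splits as ab - ba, giving 8 signed words (2^3 = 8).
Keep just the words that open with x1:
  word x1x3x2x4 has sign +1, contributing +[[[x1, x3], x2], x4]
  word x1x3x4x2 has sign -1, contributing -[[[x1, x3], x4], x2]


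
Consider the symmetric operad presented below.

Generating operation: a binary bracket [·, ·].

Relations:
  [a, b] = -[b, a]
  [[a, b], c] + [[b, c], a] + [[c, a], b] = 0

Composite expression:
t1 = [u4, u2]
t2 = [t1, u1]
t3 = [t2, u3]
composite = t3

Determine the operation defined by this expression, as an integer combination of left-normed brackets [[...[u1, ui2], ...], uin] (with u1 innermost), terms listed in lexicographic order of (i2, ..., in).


Left-normed coefficients sit on the u1-initial expansion words.
Composite bracket: [[[u4, u2], u1], u3]
Applying ab - ba throughout gives 8 signed words (2^3 = 8).
Only words starting with u1 matter:
  the word u1u2u4u3 carries sign +1 and contributes +[[[u1, u2], u4], u3]
  the word u1u4u2u3 carries sign -1 and contributes -[[[u1, u4], u2], u3]

[[[u1, u2], u4], u3] - [[[u1, u4], u2], u3]


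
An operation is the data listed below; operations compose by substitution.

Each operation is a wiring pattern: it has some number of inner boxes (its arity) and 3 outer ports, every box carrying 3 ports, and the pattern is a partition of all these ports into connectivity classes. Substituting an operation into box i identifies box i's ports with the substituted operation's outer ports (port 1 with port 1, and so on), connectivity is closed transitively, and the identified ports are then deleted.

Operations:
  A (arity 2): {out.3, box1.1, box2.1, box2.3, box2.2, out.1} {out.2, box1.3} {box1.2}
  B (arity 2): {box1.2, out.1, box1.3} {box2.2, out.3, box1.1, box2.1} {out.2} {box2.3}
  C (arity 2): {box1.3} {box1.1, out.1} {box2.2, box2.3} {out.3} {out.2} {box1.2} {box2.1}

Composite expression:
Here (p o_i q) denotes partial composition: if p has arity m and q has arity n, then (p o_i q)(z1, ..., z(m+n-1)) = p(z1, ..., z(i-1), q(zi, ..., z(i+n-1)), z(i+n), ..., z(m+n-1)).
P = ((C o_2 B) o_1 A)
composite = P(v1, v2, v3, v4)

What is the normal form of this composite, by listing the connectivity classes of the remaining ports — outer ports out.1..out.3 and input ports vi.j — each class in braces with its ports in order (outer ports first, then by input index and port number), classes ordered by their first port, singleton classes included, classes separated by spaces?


{out.1, v1.1, v2.1, v2.2, v2.3} {out.2} {out.3} {v1.2} {v1.3} {v3.1, v4.1, v4.2} {v3.2, v3.3} {v4.3}

Connectivity passes through glued C-boundaries; trace each wire chain.
through A, on inputs (v1, v2): {out.1, out.3, v1.1, v2.1, v2.2, v2.3} {out.2, v1.3} {v1.2} (out.j = stage outer ports)
through B, on inputs (v3, v4): {out.1, v3.2, v3.3} {out.2} {out.3, v3.1, v4.1, v4.2} {v4.3} (out.j = stage outer ports)
through C, on inputs (v1, v2, v3, v4): {out.1, v1.1, v2.1, v2.2, v2.3} {out.2} {out.3} {v1.2} {v1.3} {v3.1, v4.1, v4.2} {v3.2, v3.3} {v4.3} (out.j = stage outer ports)


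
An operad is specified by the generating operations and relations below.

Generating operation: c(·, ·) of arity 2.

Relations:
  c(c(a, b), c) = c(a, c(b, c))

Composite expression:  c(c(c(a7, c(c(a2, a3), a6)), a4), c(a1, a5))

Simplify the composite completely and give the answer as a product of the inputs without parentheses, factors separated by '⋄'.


a7 ⋄ a2 ⋄ a3 ⋄ a6 ⋄ a4 ⋄ a1 ⋄ a5


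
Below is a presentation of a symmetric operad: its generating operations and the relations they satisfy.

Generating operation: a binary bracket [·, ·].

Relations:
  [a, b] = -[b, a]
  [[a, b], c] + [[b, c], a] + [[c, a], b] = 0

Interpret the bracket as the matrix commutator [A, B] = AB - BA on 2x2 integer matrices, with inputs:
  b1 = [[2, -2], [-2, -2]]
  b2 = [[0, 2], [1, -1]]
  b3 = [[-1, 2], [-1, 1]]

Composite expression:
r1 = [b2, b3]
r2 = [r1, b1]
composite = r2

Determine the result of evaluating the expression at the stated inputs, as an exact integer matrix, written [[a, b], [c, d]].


[[-14, -8], [-20, 14]]

[b2, b3] = [[-4, 6], [-1, 4]]
[[b2, b3], b1] = [[-14, -8], [-20, 14]]


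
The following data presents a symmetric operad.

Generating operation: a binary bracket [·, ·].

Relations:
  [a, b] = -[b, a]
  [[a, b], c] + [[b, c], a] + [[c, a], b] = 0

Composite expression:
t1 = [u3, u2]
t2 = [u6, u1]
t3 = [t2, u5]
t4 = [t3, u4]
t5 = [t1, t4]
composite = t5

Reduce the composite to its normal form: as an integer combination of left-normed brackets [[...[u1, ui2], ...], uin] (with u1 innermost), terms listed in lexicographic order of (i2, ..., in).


-[[[[[u1, u6], u5], u4], u2], u3] + [[[[[u1, u6], u5], u4], u3], u2]

Antisymmetry and Jacobi reduce to u1-anchored left-normed brackets.
Composite bracket: [[u3, u2], [[[u6, u1], u5], u4]]
Expanding via [a, b] = ab - ba: 32 signed words (2^5 = 32).
Coefficients come from the u1-initial words:
  the word u1u6u5u4u2u3 carries sign -1 and contributes -[[[[[u1, u6], u5], u4], u2], u3]
  the word u1u6u5u4u3u2 carries sign +1 and contributes +[[[[[u1, u6], u5], u4], u3], u2]


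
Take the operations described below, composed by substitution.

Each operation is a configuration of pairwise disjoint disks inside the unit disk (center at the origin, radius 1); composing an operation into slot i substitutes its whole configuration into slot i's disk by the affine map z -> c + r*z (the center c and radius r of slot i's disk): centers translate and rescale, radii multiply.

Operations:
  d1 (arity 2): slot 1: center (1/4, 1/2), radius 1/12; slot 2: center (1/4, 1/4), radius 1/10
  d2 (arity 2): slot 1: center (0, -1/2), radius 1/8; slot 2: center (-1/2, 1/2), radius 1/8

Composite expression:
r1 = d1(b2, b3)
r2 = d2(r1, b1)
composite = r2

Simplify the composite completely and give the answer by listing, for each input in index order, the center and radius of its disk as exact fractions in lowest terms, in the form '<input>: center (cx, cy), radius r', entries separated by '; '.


b1: center (-1/2, 1/2), radius 1/8; b2: center (1/32, -7/16), radius 1/96; b3: center (1/32, -15/32), radius 1/80

Affine substitution under d2: radii multiply and b-centers shift.
b2: after 2 affine steps, its disk has center (1/32, -7/16), radius 1/96
b3: after 2 affine steps, its disk has center (1/32, -15/32), radius 1/80
b1: after 1 affine step, its disk has center (-1/2, 1/2), radius 1/8


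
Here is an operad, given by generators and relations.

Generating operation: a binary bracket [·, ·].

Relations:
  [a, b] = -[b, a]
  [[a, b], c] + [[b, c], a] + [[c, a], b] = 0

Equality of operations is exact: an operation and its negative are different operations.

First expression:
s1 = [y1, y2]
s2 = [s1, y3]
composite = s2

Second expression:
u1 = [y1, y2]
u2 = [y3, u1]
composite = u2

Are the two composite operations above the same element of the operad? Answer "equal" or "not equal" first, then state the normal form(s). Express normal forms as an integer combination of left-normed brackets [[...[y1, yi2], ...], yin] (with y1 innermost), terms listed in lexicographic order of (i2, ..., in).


Reducing the first expression gives [[y1, y2], y3]
Reducing the second expression gives -[[y1, y2], y3]
Different reductions; not equal.

not equal: they reduce to [[y1, y2], y3] and -[[y1, y2], y3]


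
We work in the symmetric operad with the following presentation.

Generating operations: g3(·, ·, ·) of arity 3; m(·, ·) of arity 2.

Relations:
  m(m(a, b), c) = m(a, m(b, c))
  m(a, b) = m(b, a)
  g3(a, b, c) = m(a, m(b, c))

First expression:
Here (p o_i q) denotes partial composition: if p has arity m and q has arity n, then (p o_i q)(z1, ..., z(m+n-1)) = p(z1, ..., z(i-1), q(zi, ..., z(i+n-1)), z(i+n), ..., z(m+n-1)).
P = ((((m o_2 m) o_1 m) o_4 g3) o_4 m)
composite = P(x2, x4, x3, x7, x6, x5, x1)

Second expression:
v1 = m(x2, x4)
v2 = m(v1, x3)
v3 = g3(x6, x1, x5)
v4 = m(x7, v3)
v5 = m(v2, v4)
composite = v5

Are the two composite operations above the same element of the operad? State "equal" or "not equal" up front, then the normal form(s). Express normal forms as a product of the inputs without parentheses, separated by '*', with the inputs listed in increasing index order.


Reducing the first expression gives x1 * x2 * x3 * x4 * x5 * x6 * x7
Reducing the second expression gives x1 * x2 * x3 * x4 * x5 * x6 * x7
The normal forms match — equal.

equal — both sides give x1 * x2 * x3 * x4 * x5 * x6 * x7


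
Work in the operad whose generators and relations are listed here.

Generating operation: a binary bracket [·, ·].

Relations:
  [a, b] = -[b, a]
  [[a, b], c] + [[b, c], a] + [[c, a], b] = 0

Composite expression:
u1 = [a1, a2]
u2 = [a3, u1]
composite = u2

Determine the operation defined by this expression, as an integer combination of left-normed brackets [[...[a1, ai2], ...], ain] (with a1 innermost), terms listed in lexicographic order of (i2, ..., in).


In the tensor algebra, words opening a1 carry the a1-anchored form.
Composite bracket: [a3, [a1, a2]]
Full expansion: 4 signed words from ab - ba (2^2 = 4).
The a1-initial words carry the normal form:
  the word a1a2a3 carries sign -1 and contributes -[[a1, a2], a3]

-[[a1, a2], a3]


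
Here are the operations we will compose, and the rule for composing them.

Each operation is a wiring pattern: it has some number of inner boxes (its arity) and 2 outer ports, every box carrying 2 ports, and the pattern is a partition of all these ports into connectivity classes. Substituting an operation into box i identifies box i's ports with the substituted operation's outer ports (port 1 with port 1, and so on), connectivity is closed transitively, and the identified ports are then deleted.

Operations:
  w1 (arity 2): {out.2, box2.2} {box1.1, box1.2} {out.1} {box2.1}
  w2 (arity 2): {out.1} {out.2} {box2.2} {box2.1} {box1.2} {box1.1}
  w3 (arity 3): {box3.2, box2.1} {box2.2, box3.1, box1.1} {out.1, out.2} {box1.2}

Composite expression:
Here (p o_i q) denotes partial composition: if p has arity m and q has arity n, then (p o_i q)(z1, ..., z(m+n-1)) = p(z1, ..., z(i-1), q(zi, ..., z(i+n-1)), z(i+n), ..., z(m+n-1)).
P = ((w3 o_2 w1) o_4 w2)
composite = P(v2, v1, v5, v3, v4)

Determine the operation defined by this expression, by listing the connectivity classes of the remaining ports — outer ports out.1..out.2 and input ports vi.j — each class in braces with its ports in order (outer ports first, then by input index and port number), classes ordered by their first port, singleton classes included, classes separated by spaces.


{out.1, out.2} {v1.1, v1.2} {v2.1, v5.2} {v2.2} {v3.1} {v3.2} {v4.1} {v4.2} {v5.1}

Reachability decides: close wires over w3-identified ports.
the subtree at w1 composes to {out.1} {out.2, v5.2} {v1.1, v1.2} {v5.1} on (v1, v5); out.j = own outer ports
the subtree at w2 composes to {out.1} {out.2} {v3.1} {v3.2} {v4.1} {v4.2} on (v3, v4); out.j = own outer ports
the subtree at w3 composes to {out.1, out.2} {v1.1, v1.2} {v2.1, v5.2} {v2.2} {v3.1} {v3.2} {v4.1} {v4.2} {v5.1} on (v2, v1, v5, v3, v4); out.j = own outer ports


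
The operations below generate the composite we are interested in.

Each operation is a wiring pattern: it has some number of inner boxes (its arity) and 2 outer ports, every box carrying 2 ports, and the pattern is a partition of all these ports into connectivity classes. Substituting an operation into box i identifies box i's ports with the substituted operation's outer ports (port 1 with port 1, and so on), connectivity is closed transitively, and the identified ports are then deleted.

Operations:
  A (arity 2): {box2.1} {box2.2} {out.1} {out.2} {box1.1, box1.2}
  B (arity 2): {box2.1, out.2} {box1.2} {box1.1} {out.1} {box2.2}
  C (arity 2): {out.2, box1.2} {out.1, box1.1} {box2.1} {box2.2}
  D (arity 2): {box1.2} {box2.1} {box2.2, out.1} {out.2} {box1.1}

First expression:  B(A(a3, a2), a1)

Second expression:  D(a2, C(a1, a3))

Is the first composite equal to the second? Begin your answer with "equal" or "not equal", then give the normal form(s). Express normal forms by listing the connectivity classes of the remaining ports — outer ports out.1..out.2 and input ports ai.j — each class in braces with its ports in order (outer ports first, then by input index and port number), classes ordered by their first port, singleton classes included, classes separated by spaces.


not equal — first {out.1} {out.2, a1.1} {a1.2} {a2.1} {a2.2} {a3.1, a3.2}, second {out.1, a1.2} {out.2} {a1.1} {a2.1} {a2.2} {a3.1} {a3.2}

In normal form, the first expression is {out.1} {out.2, a1.1} {a1.2} {a2.1} {a2.2} {a3.1, a3.2}
In normal form, the second expression is {out.1, a1.2} {out.2} {a1.1} {a2.1} {a2.2} {a3.1} {a3.2}
No match — not equal.


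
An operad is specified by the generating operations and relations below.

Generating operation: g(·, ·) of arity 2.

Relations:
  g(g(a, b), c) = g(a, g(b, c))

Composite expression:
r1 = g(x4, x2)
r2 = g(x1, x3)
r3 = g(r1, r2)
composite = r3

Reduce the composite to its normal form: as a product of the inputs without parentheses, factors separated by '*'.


x4 * x2 * x1 * x3


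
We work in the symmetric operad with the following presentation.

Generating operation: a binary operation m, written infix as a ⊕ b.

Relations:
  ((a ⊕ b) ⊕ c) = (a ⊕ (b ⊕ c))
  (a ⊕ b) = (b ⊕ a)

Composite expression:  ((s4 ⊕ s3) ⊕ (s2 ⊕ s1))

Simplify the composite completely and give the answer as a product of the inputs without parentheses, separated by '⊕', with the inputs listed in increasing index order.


s1 ⊕ s2 ⊕ s3 ⊕ s4

Key point: m commutes, so take the s-inputs in any fixed order.
(s4 ⊕ s3) collapses to s4 ⊕ s3
(s2 ⊕ s1) collapses to s2 ⊕ s1
((s4 ⊕ s3) ⊕ (s2 ⊕ s1)) collapses to s4 ⊕ s3 ⊕ s2 ⊕ s1
commutativity sorts the factors: s1 ⊕ s2 ⊕ s3 ⊕ s4


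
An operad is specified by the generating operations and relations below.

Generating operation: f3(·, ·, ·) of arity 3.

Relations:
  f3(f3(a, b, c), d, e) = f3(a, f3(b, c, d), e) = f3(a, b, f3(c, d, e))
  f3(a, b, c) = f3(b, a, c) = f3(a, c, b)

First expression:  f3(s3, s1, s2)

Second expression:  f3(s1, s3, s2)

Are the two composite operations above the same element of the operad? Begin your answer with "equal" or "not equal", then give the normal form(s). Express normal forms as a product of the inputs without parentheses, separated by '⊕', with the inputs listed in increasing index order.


Reducing the first expression gives s1 ⊕ s2 ⊕ s3
Reducing the second expression gives s1 ⊕ s2 ⊕ s3
Both agree, so they are equal.

equal: each reduces to s1 ⊕ s2 ⊕ s3


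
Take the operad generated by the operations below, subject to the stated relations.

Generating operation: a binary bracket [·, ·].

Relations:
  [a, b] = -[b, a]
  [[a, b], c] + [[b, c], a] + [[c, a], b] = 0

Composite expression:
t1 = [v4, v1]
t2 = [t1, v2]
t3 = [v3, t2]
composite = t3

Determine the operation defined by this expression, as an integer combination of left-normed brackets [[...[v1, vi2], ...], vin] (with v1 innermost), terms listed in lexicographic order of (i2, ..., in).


[[[v1, v4], v2], v3]

A multilinear Lie element is pinned by v1-initial words (v1 innermost).
Composite bracket: [v3, [[v4, v1], v2]]
Under [a, b] = ab - ba we get 8 signed associative words (2^3 = 8).
Keep just the words that open with v1:
  sign of v1v4v2v3 is +1, so it contributes +[[[v1, v4], v2], v3]


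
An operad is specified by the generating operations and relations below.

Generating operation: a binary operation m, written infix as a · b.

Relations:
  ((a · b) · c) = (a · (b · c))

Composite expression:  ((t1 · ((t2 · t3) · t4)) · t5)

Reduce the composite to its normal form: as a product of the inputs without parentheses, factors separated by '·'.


All parenthesizations of m agree; list the t-inputs left to right.
(t2 · t3) reduces to t2 · t3
((t2 · t3) · t4) reduces to t2 · t3 · t4
(t1 · ((t2 · t3) · t4)) reduces to t1 · t2 · t3 · t4
((t1 · ((t2 · t3) · t4)) · t5) reduces to t1 · t2 · t3 · t4 · t5

t1 · t2 · t3 · t4 · t5


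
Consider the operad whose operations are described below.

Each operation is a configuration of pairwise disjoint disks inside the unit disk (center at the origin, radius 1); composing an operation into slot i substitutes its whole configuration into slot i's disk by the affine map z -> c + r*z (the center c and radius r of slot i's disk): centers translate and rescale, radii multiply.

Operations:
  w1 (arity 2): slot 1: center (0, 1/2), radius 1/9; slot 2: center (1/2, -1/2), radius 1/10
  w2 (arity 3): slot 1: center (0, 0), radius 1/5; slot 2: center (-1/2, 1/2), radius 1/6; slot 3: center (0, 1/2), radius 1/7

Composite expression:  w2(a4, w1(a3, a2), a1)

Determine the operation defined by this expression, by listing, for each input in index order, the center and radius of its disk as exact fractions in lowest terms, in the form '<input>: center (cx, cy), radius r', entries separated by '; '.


Follow each a-input down from w2: c' goes to c + r*c', radius to r*r'.
for a4, the 1-step affine chain lands on center (0, 0), radius 1/5
for a3, the 2-step affine chain lands on center (-1/2, 7/12), radius 1/54
for a2, the 2-step affine chain lands on center (-5/12, 5/12), radius 1/60
for a1, the 1-step affine chain lands on center (0, 1/2), radius 1/7

a1: center (0, 1/2), radius 1/7; a2: center (-5/12, 5/12), radius 1/60; a3: center (-1/2, 7/12), radius 1/54; a4: center (0, 0), radius 1/5


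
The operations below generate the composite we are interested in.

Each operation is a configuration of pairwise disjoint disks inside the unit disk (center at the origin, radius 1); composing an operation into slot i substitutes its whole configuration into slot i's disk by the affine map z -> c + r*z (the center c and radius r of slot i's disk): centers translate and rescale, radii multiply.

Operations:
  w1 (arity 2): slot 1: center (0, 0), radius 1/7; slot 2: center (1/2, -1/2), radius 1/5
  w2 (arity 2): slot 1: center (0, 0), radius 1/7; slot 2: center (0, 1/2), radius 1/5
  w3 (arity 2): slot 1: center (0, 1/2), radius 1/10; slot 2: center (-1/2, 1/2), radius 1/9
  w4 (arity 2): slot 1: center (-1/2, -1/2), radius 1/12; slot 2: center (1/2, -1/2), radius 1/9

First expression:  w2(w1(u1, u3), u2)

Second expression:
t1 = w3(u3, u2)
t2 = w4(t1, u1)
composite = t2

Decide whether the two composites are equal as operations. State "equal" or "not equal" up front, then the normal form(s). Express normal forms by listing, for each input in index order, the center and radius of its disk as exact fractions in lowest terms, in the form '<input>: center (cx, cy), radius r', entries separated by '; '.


Normal form of the first expression: u1: center (0, 0), radius 1/49; u2: center (0, 1/2), radius 1/5; u3: center (1/14, -1/14), radius 1/35
Normal form of the second expression: u1: center (1/2, -1/2), radius 1/9; u2: center (-13/24, -11/24), radius 1/108; u3: center (-1/2, -11/24), radius 1/120
Different reductions; not equal.

not equal — first u1: center (0, 0), radius 1/49; u2: center (0, 1/2), radius 1/5; u3: center (1/14, -1/14), radius 1/35, second u1: center (1/2, -1/2), radius 1/9; u2: center (-13/24, -11/24), radius 1/108; u3: center (-1/2, -11/24), radius 1/120


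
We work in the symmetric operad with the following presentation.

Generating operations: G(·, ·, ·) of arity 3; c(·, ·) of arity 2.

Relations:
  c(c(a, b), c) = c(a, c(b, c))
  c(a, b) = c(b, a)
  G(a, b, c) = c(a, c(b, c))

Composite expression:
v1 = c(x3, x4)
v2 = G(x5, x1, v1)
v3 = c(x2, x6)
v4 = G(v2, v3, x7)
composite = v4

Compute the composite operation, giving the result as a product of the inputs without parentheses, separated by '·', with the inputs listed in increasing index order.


x1 · x2 · x3 · x4 · x5 · x6 · x7

Shape and order are irrelevant to G; the x-input set decides.
c(x3, x4) flattens to x3 · x4
G(x5, x1, c(x3, x4)) flattens to x5 · x1 · x3 · x4
c(x2, x6) flattens to x2 · x6
G(G(x5, x1, c(x3, x4)), c(x2, x6), x7) flattens to x5 · x1 · x3 · x4 · x2 · x6 · x7
putting the inputs in ascending order: x1 · x2 · x3 · x4 · x5 · x6 · x7


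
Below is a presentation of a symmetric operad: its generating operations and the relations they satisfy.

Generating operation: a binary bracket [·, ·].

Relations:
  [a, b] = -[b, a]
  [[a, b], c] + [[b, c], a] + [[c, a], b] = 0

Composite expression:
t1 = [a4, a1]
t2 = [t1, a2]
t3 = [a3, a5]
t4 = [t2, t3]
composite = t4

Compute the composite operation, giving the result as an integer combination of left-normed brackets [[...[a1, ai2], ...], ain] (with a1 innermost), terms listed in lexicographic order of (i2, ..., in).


-[[[[a1, a4], a2], a3], a5] + [[[[a1, a4], a2], a5], a3]

Antisymmetry and Jacobi reduce to a1-anchored left-normed brackets.
Composite bracket: [[[a4, a1], a2], [a3, a5]]
Under [a, b] = ab - ba we get 16 signed associative words (2^4 = 16).
Keep just the words that open with a1:
  sign of a1a4a2a3a5 is -1, so it contributes -[[[[a1, a4], a2], a3], a5]
  sign of a1a4a2a5a3 is +1, so it contributes +[[[[a1, a4], a2], a5], a3]


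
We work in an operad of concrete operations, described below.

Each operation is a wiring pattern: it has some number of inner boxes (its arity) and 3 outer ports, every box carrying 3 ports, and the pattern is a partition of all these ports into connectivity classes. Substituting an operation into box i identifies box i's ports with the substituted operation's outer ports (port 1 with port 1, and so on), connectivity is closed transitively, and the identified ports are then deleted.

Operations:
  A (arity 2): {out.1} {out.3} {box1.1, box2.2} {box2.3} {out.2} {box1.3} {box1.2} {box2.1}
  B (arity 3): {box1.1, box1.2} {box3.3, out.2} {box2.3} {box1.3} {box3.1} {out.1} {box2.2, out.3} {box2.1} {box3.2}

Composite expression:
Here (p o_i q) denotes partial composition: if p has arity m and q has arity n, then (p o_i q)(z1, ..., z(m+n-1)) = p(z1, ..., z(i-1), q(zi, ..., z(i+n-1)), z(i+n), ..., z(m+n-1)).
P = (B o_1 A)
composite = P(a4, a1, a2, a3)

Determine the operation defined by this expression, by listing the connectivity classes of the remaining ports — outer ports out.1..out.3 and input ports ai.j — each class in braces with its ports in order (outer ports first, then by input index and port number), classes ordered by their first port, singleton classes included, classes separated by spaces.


{out.1} {out.2, a3.3} {out.3, a2.2} {a1.1} {a1.2, a4.1} {a1.3} {a2.1} {a2.3} {a3.1} {a3.2} {a4.2} {a4.3}

Connectivity passes through glued B-boundaries; trace each wire chain.
after A, the pattern on (a4, a1) reads {out.1} {out.2} {out.3} {a1.1} {a1.2, a4.1} {a1.3} {a4.2} {a4.3} (out.j = its outer ports)
after B, the pattern on (a4, a1, a2, a3) reads {out.1} {out.2, a3.3} {out.3, a2.2} {a1.1} {a1.2, a4.1} {a1.3} {a2.1} {a2.3} {a3.1} {a3.2} {a4.2} {a4.3} (out.j = its outer ports)


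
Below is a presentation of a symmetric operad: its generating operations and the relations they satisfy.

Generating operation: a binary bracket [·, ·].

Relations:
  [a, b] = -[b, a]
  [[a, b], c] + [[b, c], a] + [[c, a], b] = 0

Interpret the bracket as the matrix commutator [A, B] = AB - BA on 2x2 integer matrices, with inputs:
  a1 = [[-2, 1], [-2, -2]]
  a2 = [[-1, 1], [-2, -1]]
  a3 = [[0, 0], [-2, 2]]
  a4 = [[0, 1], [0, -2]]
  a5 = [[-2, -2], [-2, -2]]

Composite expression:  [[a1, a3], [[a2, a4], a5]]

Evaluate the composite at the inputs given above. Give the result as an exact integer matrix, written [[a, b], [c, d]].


[[48, 48], [0, -48]]


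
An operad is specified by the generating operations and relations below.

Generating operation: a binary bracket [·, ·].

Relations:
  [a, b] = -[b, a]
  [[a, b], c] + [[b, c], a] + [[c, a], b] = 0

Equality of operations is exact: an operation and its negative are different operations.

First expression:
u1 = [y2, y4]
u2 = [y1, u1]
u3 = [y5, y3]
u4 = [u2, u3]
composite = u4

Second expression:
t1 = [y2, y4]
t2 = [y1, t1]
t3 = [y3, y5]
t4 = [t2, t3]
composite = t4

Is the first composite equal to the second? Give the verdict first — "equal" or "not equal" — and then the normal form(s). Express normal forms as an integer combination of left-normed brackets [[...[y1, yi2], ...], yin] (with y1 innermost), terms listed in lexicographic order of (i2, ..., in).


not equal: they reduce to -[[[[y1, y2], y4], y3], y5] + [[[[y1, y2], y4], y5], y3] + [[[[y1, y4], y2], y3], y5] - [[[[y1, y4], y2], y5], y3] and [[[[y1, y2], y4], y3], y5] - [[[[y1, y2], y4], y5], y3] - [[[[y1, y4], y2], y3], y5] + [[[[y1, y4], y2], y5], y3]

Normal form of the first expression: -[[[[y1, y2], y4], y3], y5] + [[[[y1, y2], y4], y5], y3] + [[[[y1, y4], y2], y3], y5] - [[[[y1, y4], y2], y5], y3]
Normal form of the second expression: [[[[y1, y2], y4], y3], y5] - [[[[y1, y2], y4], y5], y3] - [[[[y1, y4], y2], y3], y5] + [[[[y1, y4], y2], y5], y3]
The forms do not match — not equal.


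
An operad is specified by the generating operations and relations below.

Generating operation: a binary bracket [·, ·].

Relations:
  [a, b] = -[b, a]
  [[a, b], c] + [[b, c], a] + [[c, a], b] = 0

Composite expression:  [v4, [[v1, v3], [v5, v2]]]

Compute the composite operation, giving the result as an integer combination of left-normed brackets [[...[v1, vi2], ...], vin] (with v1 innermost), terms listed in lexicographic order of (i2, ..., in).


[[[[v1, v3], v2], v5], v4] - [[[[v1, v3], v5], v2], v4]

In the tensor algebra, words opening v1 carry the v1-anchored form.
Composite bracket: [v4, [[v1, v3], [v5, v2]]]
Full expansion: 16 signed words from ab - ba (2^4 = 16).
Collect the words opening with v1:
  sign of v1v3v2v5v4 is +1, so it contributes +[[[[v1, v3], v2], v5], v4]
  sign of v1v3v5v2v4 is -1, so it contributes -[[[[v1, v3], v5], v2], v4]


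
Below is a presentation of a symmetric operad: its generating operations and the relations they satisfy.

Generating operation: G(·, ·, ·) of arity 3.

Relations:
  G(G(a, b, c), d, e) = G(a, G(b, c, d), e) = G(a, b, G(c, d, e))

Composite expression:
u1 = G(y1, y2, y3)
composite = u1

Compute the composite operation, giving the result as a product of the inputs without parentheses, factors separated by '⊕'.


y1 ⊕ y2 ⊕ y3

Associativity of G dissolves the nesting; only the y-input order survives.
G(y1, y2, y3) spells out as y1 ⊕ y2 ⊕ y3


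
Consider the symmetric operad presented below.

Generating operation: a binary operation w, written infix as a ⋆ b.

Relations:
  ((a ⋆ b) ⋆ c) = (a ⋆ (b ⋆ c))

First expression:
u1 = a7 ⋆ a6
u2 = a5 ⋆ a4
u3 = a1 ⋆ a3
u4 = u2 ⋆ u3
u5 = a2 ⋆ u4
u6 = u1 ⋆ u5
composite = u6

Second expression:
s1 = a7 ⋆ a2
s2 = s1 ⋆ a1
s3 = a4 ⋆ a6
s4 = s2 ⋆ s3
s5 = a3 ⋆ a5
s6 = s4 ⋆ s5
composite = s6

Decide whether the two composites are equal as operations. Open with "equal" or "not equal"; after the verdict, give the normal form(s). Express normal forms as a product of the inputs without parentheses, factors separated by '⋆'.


not equal: they reduce to a7 ⋆ a6 ⋆ a2 ⋆ a5 ⋆ a4 ⋆ a1 ⋆ a3 and a7 ⋆ a2 ⋆ a1 ⋆ a4 ⋆ a6 ⋆ a3 ⋆ a5

In normal form, the first expression is a7 ⋆ a6 ⋆ a2 ⋆ a5 ⋆ a4 ⋆ a1 ⋆ a3
In normal form, the second expression is a7 ⋆ a2 ⋆ a1 ⋆ a4 ⋆ a6 ⋆ a3 ⋆ a5
The normal forms differ: not equal.


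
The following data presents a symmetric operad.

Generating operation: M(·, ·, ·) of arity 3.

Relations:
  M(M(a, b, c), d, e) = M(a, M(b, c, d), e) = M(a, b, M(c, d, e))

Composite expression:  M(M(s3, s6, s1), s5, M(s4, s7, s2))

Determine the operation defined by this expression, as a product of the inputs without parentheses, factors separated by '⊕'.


The M-tree's shape is irrelevant; the s-reading-order decides.
M(s3, s6, s1) unparenthesizes to s3 ⊕ s6 ⊕ s1
M(s4, s7, s2) unparenthesizes to s4 ⊕ s7 ⊕ s2
M(M(s3, s6, s1), s5, M(s4, s7, s2)) unparenthesizes to s3 ⊕ s6 ⊕ s1 ⊕ s5 ⊕ s4 ⊕ s7 ⊕ s2

s3 ⊕ s6 ⊕ s1 ⊕ s5 ⊕ s4 ⊕ s7 ⊕ s2


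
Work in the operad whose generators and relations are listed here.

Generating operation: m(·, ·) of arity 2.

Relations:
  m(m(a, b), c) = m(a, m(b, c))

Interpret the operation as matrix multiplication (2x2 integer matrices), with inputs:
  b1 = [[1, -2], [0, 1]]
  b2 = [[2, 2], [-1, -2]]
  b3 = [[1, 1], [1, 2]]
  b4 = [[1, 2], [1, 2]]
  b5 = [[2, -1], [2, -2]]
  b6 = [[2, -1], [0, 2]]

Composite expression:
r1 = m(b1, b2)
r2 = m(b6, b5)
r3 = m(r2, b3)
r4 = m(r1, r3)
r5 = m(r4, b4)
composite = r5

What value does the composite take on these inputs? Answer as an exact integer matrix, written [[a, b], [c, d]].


m(b1, b2) = [[4, 6], [-1, -2]]
m(b6, b5) = [[2, 0], [4, -4]]
m(m(b6, b5), b3) = [[2, 2], [0, -4]]
m(m(b1, b2), m(m(b6, b5), b3)) = [[8, -16], [-2, 6]]
m(m(m(b1, b2), m(m(b6, b5), b3)), b4) = [[-8, -16], [4, 8]]

[[-8, -16], [4, 8]]
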